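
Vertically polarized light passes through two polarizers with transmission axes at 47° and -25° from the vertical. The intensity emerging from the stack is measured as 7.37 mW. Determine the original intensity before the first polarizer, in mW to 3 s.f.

I₁ = I₀ cos²(47° − 0°) = I₀ cos²(47°) = 0.4651 I₀.
I₂ = I₁ cos²(-25° − 47°) = 0.4651 I₀ · cos²(72°) = 0.04442 I₀.
So 7.37 mW = 0.04442 I₀, giving I₀ = 7.37/0.04442 = 165.9 mW.

I₀ ≈ 166 mW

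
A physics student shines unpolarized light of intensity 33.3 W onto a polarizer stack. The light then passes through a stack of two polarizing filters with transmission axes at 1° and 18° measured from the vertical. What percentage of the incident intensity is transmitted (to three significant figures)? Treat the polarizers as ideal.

≈ 45.7%

Unpolarized light through the first polarizer → I₁ = 33.3 W/2 = 16.65 W, polarized at 1°.
I₂ = I₁ · cos²(17°) = 16.65 · 0.9145 = 15.23 W.
That is 45.73% of the incident intensity.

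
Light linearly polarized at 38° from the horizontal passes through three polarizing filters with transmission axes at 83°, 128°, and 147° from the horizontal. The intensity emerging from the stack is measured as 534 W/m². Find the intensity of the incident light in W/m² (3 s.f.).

I₁ = I₀ cos²(83° − 38°) = I₀ cos²(45°) = 0.5 I₀.
I₂ = I₁ cos²(128° − 83°) = 0.5 I₀ · cos²(45°) = 0.25 I₀.
I₃ = I₂ cos²(147° − 128°) = 0.25 I₀ · cos²(19°) = 0.2235 I₀.
So 534 W/m² = 0.2235 I₀, giving I₀ = 534/0.2235 = 2389 W/m².

I₀ ≈ 2390 W/m²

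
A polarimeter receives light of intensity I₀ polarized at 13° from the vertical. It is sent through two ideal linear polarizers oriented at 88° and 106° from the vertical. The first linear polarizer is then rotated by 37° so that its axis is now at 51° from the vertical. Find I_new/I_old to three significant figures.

I_new/I_old ≈ 3.37

Before rotation:
By Malus's law, I₁ = I₀ cos²(88° − 13°) = I₀ cos²(75°) = 0.06699 I₀.
I₂ = I₁ cos²(106° − 88°) = 0.06699 I₀ · cos²(18°) = 0.06059 I₀.
After rotation:
I₁ = I₀ cos²(51° − 13°) = I₀ cos²(38°) = 0.621 I₀.
I₂ = I₁ cos²(106° − 51°) = 0.621 I₀ · cos²(55°) = 0.2043 I₀.
Ratio = 0.2043 / 0.06059 = 3.372.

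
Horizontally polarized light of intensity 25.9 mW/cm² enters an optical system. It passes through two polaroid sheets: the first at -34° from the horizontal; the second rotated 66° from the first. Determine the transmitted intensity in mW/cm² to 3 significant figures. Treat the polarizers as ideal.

By Malus's law, I₁ = 25.9 mW/cm² · cos²(34°) = 17.8 mW/cm².
I₂ = I₁ · cos²(66°) = 17.8 · 0.1654 = 2.945 mW/cm².

I ≈ 2.94 mW/cm²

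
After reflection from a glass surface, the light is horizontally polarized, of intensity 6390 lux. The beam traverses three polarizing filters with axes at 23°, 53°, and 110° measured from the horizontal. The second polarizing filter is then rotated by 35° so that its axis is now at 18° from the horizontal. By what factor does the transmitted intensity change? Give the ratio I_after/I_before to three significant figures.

I_new/I_old ≈ 0.00543

Before rotation:
I₁ = I₀ cos²(23° − 0°) = I₀ cos²(23°) = 0.8473 I₀.
I₂ = I₁ cos²(53° − 23°) = 0.8473 I₀ · cos²(30°) = 0.6355 I₀.
I₃ = I₂ cos²(110° − 53°) = 0.6355 I₀ · cos²(57°) = 0.1885 I₀.
After rotation:
I₁ = I₀ cos²(23° − 0°) = I₀ cos²(23°) = 0.8473 I₀.
I₂ = I₁ cos²(18° − 23°) = 0.8473 I₀ · cos²(5°) = 0.8409 I₀.
Angle between axes 2 and 3: 88°. I₃ = 0.8409 I₀ · cos²(88°) = 0.001024 I₀.
Ratio = 0.001024 / 0.1885 = 0.005433.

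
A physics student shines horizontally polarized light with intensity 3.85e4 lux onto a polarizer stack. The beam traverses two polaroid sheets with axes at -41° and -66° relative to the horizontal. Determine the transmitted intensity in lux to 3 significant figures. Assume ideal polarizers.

I₁ = 3.85e4 lux · cos²(41°) = 2.193e+04 lux.
I₂ = I₁ · cos²(25°) = 2.193e+04 · 0.8214 = 1.801e+04 lux.

I ≈ 1.80e4 lux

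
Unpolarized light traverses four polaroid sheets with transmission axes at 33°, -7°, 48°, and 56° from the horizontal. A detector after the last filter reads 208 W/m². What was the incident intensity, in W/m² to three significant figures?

Unpolarized light through the first polarizer → I₁ = ½ I₀, now polarized at 33°.
I₂ = I₁ cos²(-7° − 33°) = 0.5 I₀ · cos²(40°) = 0.2934 I₀.
I₃ = I₂ cos²(48° + 7°) = 0.2934 I₀ · cos²(55°) = 0.09653 I₀.
I₄ = I₃ cos²(56° − 48°) = 0.09653 I₀ · cos²(8°) = 0.09466 I₀.
So 208 W/m² = 0.09466 I₀, giving I₀ = 208/0.09466 = 2197 W/m².

I₀ ≈ 2200 W/m²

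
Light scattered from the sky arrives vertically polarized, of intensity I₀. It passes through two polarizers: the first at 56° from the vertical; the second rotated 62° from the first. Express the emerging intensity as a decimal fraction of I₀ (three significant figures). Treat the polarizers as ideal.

≈ 0.0689 I₀

I₁ = I₀ cos²(56° − 0°) = I₀ cos²(56°) = 0.3127 I₀.
I₂ = I₁ cos²(62°) = 0.3127 · 0.2204 I₀ = 0.06892 I₀.
Transmitted fraction = 0.06892.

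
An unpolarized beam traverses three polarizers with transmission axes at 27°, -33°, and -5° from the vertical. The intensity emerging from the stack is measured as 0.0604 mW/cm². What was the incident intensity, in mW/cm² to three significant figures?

I₀ ≈ 0.620 mW/cm²

Unpolarized light through the first polarizer → I₁ = ½ I₀, now polarized at 27°.
I₂ = I₁ cos²(-33° − 27°) = 0.5 I₀ · cos²(60°) = 0.125 I₀.
I₃ = I₂ cos²(-5° + 33°) = 0.125 I₀ · cos²(28°) = 0.09745 I₀.
So 0.0604 mW/cm² = 0.09745 I₀, giving I₀ = 0.0604/0.09745 = 0.6198 mW/cm².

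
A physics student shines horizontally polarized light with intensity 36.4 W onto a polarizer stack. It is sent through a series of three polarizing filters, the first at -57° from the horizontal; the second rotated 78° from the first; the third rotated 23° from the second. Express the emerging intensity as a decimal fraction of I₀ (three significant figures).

I/I₀ ≈ 0.0109

By Malus's law, I₁ = 36.4 W · cos²(57°) = 10.8 W.
I₂ = I₁ · cos²(78°) = 10.8 · 0.04323 = 0.4667 W.
I₃ = I₂ · cos²(23°) = 0.4667 · 0.8473 = 0.3955 W.
Transmitted fraction = 0.01086.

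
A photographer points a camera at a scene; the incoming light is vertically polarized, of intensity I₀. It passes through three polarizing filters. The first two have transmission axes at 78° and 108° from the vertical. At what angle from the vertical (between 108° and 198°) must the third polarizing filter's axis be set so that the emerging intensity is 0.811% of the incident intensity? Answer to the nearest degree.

I₁ = I₀ cos²(78° − 0°) = I₀ cos²(78°) = 0.04323 I₀.
I₂ = I₁ cos²(108° − 78°) = 0.04323 I₀ · cos²(30°) = 0.03242 I₀.
Need I₃/I₀ = 0.00811, so cos²(θ − 108°) = 0.00811 / 0.03242 = 0.2502.
θ − 108° = arccos(√0.2502) = 60.0°, giving θ ≈ 108 + 60.0 = 168.0°.

θ ≈ 168°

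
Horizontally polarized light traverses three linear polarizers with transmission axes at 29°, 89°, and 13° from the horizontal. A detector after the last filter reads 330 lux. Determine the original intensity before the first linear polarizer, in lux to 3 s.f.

I₀ ≈ 2.95e4 lux

I₁ = I₀ cos²(29° − 0°) = I₀ cos²(29°) = 0.765 I₀.
I₂ = I₁ cos²(89° − 29°) = 0.765 I₀ · cos²(60°) = 0.1912 I₀.
I₃ = I₂ cos²(13° − 89°) = 0.1912 I₀ · cos²(76°) = 0.01119 I₀.
So 330 lux = 0.01119 I₀, giving I₀ = 330/0.01119 = 2.948e+04 lux.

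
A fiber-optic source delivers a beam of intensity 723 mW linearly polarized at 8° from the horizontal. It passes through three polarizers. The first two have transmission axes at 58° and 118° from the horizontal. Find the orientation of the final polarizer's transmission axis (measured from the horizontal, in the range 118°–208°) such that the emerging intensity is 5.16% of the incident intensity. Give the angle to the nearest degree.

θ ≈ 163°

By Malus's law, I₁ = I₀ cos²(58° − 8°) = I₀ cos²(50°) = 0.4132 I₀.
I₂ = I₁ cos²(118° − 58°) = 0.4132 I₀ · cos²(60°) = 0.1033 I₀.
Need I₃/I₀ = 0.0516, so cos²(θ − 118°) = 0.0516 / 0.1033 = 0.4995.
θ − 118° = arccos(√0.4995) = 45.0°, giving θ ≈ 118 + 45.0 = 163.0°.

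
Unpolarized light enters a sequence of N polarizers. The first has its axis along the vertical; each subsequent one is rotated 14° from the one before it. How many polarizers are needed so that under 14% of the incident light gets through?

First polarizer halves the unpolarized light: factor 1/2.
Each further stage multiplies by cos²(14°) = 0.9415.
After N polarizers: T = 0.5·0.9415^(N−1). Require T < 0.14 ⇒ N−1 > ln(0.14/0.5)/ln(0.9415) = 21.11, so N−1 ≥ 22 and N = 23.
Check: N=23 gives T = 0.1327 < 0.14; N=22 gives T = 0.1409.

N = 23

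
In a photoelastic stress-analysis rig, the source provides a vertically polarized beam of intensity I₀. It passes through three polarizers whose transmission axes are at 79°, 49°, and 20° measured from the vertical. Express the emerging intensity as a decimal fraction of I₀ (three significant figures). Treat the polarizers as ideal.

≈ 0.0209 I₀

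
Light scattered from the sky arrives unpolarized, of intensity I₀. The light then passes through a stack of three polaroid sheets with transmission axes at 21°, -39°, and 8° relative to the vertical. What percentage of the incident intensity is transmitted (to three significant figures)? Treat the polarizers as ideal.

Unpolarized light through the first polarizer → I₁ = ½ I₀, now polarized at 21°.
I₂ = I₁ cos²(-39° − 21°) = 0.5 I₀ · cos²(60°) = 0.125 I₀.
I₃ = I₂ cos²(8° + 39°) = 0.125 I₀ · cos²(47°) = 0.05814 I₀.
That is 5.814% of the incident intensity.

≈ 5.81%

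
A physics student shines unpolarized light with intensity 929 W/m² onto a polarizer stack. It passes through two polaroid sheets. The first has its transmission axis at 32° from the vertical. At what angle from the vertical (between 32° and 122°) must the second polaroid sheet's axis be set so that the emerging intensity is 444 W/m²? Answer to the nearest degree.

θ ≈ 44°

Unpolarized light through the first polarizer → I₁ = ½ I₀, now polarized at 32°.
Target fraction: 444 / 929 W/m² = 0.4779 of I₀.
Need I₂/I₀ = 0.4779, so cos²(θ − 32°) = 0.4779 / 0.5 = 0.9559.
θ − 32° = arccos(√0.9559) = 12.1°, giving θ ≈ 32 + 12.1 = 44.1°.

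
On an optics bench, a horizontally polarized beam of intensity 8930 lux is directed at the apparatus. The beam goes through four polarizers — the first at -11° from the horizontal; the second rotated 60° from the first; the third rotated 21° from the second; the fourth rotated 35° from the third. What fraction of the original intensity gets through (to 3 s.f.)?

I₁ = 8930 lux · cos²(11°) = 8605 lux.
I₂ = I₁ · cos²(60°) = 8605 · 0.25 = 2151 lux.
I₃ = I₂ · cos²(21°) = 2151 · 0.8716 = 1875 lux.
I₄ = I₃ · cos²(35°) = 1875 · 0.671 = 1258 lux.
Transmitted fraction = 0.1409.

I/I₀ ≈ 0.141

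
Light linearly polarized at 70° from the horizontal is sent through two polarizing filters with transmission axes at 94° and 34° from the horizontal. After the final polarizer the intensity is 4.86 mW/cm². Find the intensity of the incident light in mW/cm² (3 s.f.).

I₀ ≈ 23.3 mW/cm²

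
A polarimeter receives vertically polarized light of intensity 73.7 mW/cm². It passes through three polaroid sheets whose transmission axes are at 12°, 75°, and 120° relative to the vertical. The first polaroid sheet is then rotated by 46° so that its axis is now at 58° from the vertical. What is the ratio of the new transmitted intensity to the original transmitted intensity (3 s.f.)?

I_new/I_old ≈ 1.30

Before rotation:
By Malus's law, I₁ = I₀ cos²(12° − 0°) = I₀ cos²(12°) = 0.9568 I₀.
I₂ = I₁ cos²(75° − 12°) = 0.9568 I₀ · cos²(63°) = 0.1972 I₀.
I₃ = I₂ cos²(120° − 75°) = 0.1972 I₀ · cos²(45°) = 0.0986 I₀.
After rotation:
I₁ = I₀ cos²(58° − 0°) = I₀ cos²(58°) = 0.2808 I₀.
I₂ = I₁ cos²(75° − 58°) = 0.2808 I₀ · cos²(17°) = 0.2568 I₀.
I₃ = I₂ cos²(120° − 75°) = 0.2568 I₀ · cos²(45°) = 0.1284 I₀.
Ratio = 0.1284 / 0.0986 = 1.302.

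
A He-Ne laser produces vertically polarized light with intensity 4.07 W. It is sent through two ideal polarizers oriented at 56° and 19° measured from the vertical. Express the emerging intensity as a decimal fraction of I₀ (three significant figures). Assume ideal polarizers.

I/I₀ ≈ 0.199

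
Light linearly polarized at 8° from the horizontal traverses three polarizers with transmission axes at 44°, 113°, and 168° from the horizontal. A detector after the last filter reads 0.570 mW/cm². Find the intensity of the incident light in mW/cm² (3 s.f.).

I₀ ≈ 20.6 mW/cm²

I₁ = I₀ cos²(44° − 8°) = I₀ cos²(36°) = 0.6545 I₀.
I₂ = I₁ cos²(113° − 44°) = 0.6545 I₀ · cos²(69°) = 0.08406 I₀.
I₃ = I₂ cos²(168° − 113°) = 0.08406 I₀ · cos²(55°) = 0.02765 I₀.
So 0.570 mW/cm² = 0.02765 I₀, giving I₀ = 0.570/0.02765 = 20.61 mW/cm².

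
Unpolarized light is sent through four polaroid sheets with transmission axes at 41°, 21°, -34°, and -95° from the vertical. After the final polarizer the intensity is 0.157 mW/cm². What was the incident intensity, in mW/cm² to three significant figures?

Unpolarized light through the first polarizer → I₁ = ½ I₀, now polarized at 41°.
I₂ = I₁ cos²(21° − 41°) = 0.5 I₀ · cos²(20°) = 0.4415 I₀.
I₃ = I₂ cos²(-34° − 21°) = 0.4415 I₀ · cos²(55°) = 0.1453 I₀.
I₄ = I₃ cos²(-95° + 34°) = 0.1453 I₀ · cos²(61°) = 0.03414 I₀.
So 0.157 mW/cm² = 0.03414 I₀, giving I₀ = 0.157/0.03414 = 4.599 mW/cm².

I₀ ≈ 4.60 mW/cm²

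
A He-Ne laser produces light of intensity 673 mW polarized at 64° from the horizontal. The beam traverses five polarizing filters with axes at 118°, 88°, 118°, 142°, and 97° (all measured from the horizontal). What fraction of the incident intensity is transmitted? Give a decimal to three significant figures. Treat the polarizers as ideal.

I₁ = 673 mW · cos²(54°) = 232.5 mW.
I₂ = I₁ · cos²(30°) = 232.5 · 0.75 = 174.4 mW.
I₃ = I₂ · cos²(30°) = 174.4 · 0.75 = 130.8 mW.
I₄ = I₃ · cos²(24°) = 130.8 · 0.8346 = 109.2 mW.
I₅ = I₄ · cos²(45°) = 109.2 · 0.5 = 54.58 mW.
Transmitted fraction = 0.08109.

I/I₀ ≈ 0.0811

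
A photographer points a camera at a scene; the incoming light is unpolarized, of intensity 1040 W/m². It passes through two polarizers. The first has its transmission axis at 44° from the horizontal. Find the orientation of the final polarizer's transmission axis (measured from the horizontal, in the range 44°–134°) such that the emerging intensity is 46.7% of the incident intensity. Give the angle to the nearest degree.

Unpolarized light through the first polarizer → I₁ = ½ I₀, now polarized at 44°.
Need I₂/I₀ = 0.467, so cos²(θ − 44°) = 0.467 / 0.5 = 0.934.
θ − 44° = arccos(√0.934) = 14.9°, giving θ ≈ 44 + 14.9 = 58.9°.

θ ≈ 59°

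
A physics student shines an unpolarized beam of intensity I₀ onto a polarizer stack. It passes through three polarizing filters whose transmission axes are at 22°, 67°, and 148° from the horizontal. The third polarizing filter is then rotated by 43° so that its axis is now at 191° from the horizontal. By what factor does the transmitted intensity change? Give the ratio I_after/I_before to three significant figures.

Before rotation:
Unpolarized light through the first polarizer → I₁ = ½ I₀, now polarized at 22°.
I₂ = I₁ cos²(67° − 22°) = 0.5 I₀ · cos²(45°) = 0.25 I₀.
I₃ = I₂ cos²(148° − 67°) = 0.25 I₀ · cos²(81°) = 0.006118 I₀.
After rotation:
Unpolarized light through the first polarizer → I₁ = ½ I₀, now polarized at 22°.
I₂ = I₁ cos²(67° − 22°) = 0.5 I₀ · cos²(45°) = 0.25 I₀.
Angle between axes 2 and 3: 56°. I₃ = 0.25 I₀ · cos²(56°) = 0.07817 I₀.
Ratio = 0.07817 / 0.006118 = 12.78.

I_new/I_old ≈ 12.8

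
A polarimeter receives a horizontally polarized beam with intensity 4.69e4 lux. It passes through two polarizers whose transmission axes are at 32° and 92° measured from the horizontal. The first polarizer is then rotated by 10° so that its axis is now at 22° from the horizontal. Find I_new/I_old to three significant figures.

I_new/I_old ≈ 0.559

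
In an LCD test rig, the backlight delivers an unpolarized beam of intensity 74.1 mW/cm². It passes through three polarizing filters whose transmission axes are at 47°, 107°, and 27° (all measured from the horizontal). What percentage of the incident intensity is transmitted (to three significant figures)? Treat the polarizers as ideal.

Unpolarized light through the first polarizer → I₁ = 74.1 mW/cm²/2 = 37.05 mW/cm², polarized at 47°.
I₂ = I₁ · cos²(60°) = 37.05 · 0.25 = 9.263 mW/cm².
I₃ = I₂ · cos²(80°) = 9.263 · 0.03015 = 0.2793 mW/cm².
That is 0.3769% of the incident intensity.

≈ 0.377%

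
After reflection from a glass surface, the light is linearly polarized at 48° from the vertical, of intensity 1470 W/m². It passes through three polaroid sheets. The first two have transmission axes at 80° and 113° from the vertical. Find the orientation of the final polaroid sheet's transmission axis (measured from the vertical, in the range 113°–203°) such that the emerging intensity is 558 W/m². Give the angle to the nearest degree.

θ ≈ 143°

By Malus's law, I₁ = I₀ cos²(80° − 48°) = I₀ cos²(32°) = 0.7192 I₀.
I₂ = I₁ cos²(113° − 80°) = 0.7192 I₀ · cos²(33°) = 0.5059 I₀.
Target fraction: 558 / 1470 W/m² = 0.3796 of I₀.
Need I₃/I₀ = 0.3796, so cos²(θ − 113°) = 0.3796 / 0.5059 = 0.7504.
θ − 113° = arccos(√0.7504) = 30.0°, giving θ ≈ 113 + 30.0 = 143.0°.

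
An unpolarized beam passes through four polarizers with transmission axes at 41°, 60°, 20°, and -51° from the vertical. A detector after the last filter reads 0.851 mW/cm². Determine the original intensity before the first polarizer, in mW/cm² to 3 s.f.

I₀ ≈ 30.6 mW/cm²

Unpolarized light through the first polarizer → I₁ = ½ I₀, now polarized at 41°.
I₂ = I₁ cos²(60° − 41°) = 0.5 I₀ · cos²(19°) = 0.447 I₀.
I₃ = I₂ cos²(20° − 60°) = 0.447 I₀ · cos²(40°) = 0.2623 I₀.
I₄ = I₃ cos²(-51° − 20°) = 0.2623 I₀ · cos²(71°) = 0.0278 I₀.
So 0.851 mW/cm² = 0.0278 I₀, giving I₀ = 0.851/0.0278 = 30.61 mW/cm².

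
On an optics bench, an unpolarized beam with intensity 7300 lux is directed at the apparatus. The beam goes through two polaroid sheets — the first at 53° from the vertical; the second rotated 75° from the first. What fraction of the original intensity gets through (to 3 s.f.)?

Unpolarized light through the first polarizer → I₁ = 7300 lux/2 = 3650 lux, polarized at 53°.
I₂ = I₁ · cos²(75°) = 3650 · 0.06699 = 244.5 lux.
Transmitted fraction = 0.03349.

I/I₀ ≈ 0.0335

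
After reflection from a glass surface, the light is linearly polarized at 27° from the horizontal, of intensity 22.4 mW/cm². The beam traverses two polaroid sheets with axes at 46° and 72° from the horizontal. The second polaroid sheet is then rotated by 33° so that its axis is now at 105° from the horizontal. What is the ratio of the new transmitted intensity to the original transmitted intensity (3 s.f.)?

Before rotation:
I₁ = I₀ cos²(46° − 27°) = I₀ cos²(19°) = 0.894 I₀.
I₂ = I₁ cos²(72° − 46°) = 0.894 I₀ · cos²(26°) = 0.7222 I₀.
After rotation:
I₁ = I₀ cos²(46° − 27°) = I₀ cos²(19°) = 0.894 I₀.
I₂ = I₁ cos²(105° − 46°) = 0.894 I₀ · cos²(59°) = 0.2371 I₀.
Ratio = 0.2371 / 0.7222 = 0.3284.

I_new/I_old ≈ 0.328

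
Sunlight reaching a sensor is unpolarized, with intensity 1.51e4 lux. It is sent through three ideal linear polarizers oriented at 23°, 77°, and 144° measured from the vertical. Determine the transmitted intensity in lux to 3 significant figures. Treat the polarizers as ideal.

I ≈ 398 lux

Unpolarized light through the first polarizer → I₁ = 1.51e4 lux/2 = 7550 lux, polarized at 23°.
I₂ = I₁ · cos²(54°) = 7550 · 0.3455 = 2608 lux.
I₃ = I₂ · cos²(67°) = 2608 · 0.1527 = 398.2 lux.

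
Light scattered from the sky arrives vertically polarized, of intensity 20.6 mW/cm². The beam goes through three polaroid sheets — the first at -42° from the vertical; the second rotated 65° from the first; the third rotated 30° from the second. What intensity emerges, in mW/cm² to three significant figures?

I₁ = 20.6 mW/cm² · cos²(42°) = 11.38 mW/cm².
I₂ = I₁ · cos²(65°) = 11.38 · 0.1786 = 2.032 mW/cm².
I₃ = I₂ · cos²(30°) = 2.032 · 0.75 = 1.524 mW/cm².

I ≈ 1.52 mW/cm²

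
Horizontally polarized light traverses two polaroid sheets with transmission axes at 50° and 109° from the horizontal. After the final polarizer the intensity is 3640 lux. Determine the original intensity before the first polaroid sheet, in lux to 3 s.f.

I₀ ≈ 3.32e4 lux

I₁ = I₀ cos²(50° − 0°) = I₀ cos²(50°) = 0.4132 I₀.
I₂ = I₁ cos²(109° − 50°) = 0.4132 I₀ · cos²(59°) = 0.1096 I₀.
So 3640 lux = 0.1096 I₀, giving I₀ = 3640/0.1096 = 3.321e+04 lux.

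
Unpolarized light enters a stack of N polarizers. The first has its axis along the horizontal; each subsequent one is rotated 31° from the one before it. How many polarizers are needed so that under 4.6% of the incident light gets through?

N = 9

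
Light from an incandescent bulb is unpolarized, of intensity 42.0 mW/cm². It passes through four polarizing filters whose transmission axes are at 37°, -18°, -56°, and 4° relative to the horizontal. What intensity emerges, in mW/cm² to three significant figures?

Unpolarized light through the first polarizer → I₁ = 42.0 mW/cm²/2 = 21 mW/cm², polarized at 37°.
I₂ = I₁ · cos²(55°) = 21 · 0.329 = 6.909 mW/cm².
I₃ = I₂ · cos²(38°) = 6.909 · 0.621 = 4.29 mW/cm².
I₄ = I₃ · cos²(60°) = 4.29 · 0.25 = 1.073 mW/cm².

I ≈ 1.07 mW/cm²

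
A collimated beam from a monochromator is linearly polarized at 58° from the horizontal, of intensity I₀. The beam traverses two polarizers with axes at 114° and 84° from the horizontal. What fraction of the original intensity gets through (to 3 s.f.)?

I₁ = I₀ cos²(114° − 58°) = I₀ cos²(56°) = 0.3127 I₀.
I₂ = I₁ cos²(84° − 114°) = 0.3127 I₀ · cos²(30°) = 0.2345 I₀.
Transmitted fraction = 0.2345.

≈ 0.235 I₀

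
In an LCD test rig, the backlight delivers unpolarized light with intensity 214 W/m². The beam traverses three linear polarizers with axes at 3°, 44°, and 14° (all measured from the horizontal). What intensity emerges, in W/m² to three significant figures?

I ≈ 45.7 W/m²

Unpolarized light through the first polarizer → I₁ = 214 W/m²/2 = 107 W/m², polarized at 3°.
I₂ = I₁ · cos²(41°) = 107 · 0.5696 = 60.95 W/m².
I₃ = I₂ · cos²(30°) = 60.95 · 0.75 = 45.71 W/m².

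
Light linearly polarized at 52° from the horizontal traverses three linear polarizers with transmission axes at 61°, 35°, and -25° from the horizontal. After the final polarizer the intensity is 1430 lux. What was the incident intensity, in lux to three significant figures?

I₀ ≈ 7260 lux

By Malus's law, I₁ = I₀ cos²(61° − 52°) = I₀ cos²(9°) = 0.9755 I₀.
I₂ = I₁ cos²(35° − 61°) = 0.9755 I₀ · cos²(26°) = 0.7881 I₀.
I₃ = I₂ cos²(-25° − 35°) = 0.7881 I₀ · cos²(60°) = 0.197 I₀.
So 1430 lux = 0.197 I₀, giving I₀ = 1430/0.197 = 7258 lux.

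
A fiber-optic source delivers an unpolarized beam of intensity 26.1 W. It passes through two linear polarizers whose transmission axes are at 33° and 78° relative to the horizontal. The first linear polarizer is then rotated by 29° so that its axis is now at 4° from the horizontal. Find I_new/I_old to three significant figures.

Before rotation:
Unpolarized light through the first polarizer → I₁ = ½ I₀, now polarized at 33°.
I₂ = I₁ cos²(78° − 33°) = 0.5 I₀ · cos²(45°) = 0.25 I₀.
After rotation:
Unpolarized light through the first polarizer → I₁ = ½ I₀, now polarized at 4°.
I₂ = I₁ cos²(78° − 4°) = 0.5 I₀ · cos²(74°) = 0.03799 I₀.
Ratio = 0.03799 / 0.25 = 0.152.

I_new/I_old ≈ 0.152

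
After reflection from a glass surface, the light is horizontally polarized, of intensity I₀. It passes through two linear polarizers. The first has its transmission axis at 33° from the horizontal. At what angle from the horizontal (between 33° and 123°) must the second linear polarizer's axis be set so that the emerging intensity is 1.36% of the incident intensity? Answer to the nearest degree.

θ ≈ 115°

By Malus's law, I₁ = I₀ cos²(33° − 0°) = I₀ cos²(33°) = 0.7034 I₀.
Need I₂/I₀ = 0.0136, so cos²(θ − 33°) = 0.0136 / 0.7034 = 0.01934.
θ − 33° = arccos(√0.01934) = 82.0°, giving θ ≈ 33 + 82.0 = 115.0°.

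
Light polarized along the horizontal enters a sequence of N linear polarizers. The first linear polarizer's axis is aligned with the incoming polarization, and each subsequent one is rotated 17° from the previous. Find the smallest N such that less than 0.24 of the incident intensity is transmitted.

N = 17

First polarizer is aligned with the polarization: full transmission.
Each further stage multiplies by cos²(17°) = 0.9145.
After N polarizers: T = 0.9145^(N−1). Require T < 0.24 ⇒ N−1 > ln(0.24)/ln(0.9145) = 15.97, so N−1 ≥ 16 and N = 17.
Check: N=17 gives T = 0.2394 < 0.24; N=16 gives T = 0.2618.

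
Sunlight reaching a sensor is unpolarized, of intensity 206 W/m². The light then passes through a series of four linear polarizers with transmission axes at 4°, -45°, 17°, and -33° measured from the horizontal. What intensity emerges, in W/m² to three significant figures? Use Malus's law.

I ≈ 4.04 W/m²

Unpolarized light through the first polarizer → I₁ = 206 W/m²/2 = 103 W/m², polarized at 4°.
I₂ = I₁ · cos²(49°) = 103 · 0.4304 = 44.33 W/m².
I₃ = I₂ · cos²(62°) = 44.33 · 0.2204 = 9.771 W/m².
I₄ = I₃ · cos²(50°) = 9.771 · 0.4132 = 4.037 W/m².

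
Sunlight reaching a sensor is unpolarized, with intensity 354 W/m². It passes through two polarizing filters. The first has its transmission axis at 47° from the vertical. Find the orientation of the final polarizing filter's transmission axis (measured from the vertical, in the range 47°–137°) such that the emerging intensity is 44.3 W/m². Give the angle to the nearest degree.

Unpolarized light through the first polarizer → I₁ = ½ I₀, now polarized at 47°.
Target fraction: 44.3 / 354 W/m² = 0.1251 of I₀.
Need I₂/I₀ = 0.1251, so cos²(θ − 47°) = 0.1251 / 0.5 = 0.2503.
θ − 47° = arccos(√0.2503) = 60.0°, giving θ ≈ 47 + 60.0 = 107.0°.

θ ≈ 107°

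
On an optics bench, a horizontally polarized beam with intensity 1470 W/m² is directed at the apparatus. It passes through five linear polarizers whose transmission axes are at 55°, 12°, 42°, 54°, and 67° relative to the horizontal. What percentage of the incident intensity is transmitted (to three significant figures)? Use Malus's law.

≈ 12.0%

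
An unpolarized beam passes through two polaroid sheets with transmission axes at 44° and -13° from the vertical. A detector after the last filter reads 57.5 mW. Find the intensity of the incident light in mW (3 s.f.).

I₀ ≈ 388 mW

Unpolarized light through the first polarizer → I₁ = ½ I₀, now polarized at 44°.
I₂ = I₁ cos²(-13° − 44°) = 0.5 I₀ · cos²(57°) = 0.1483 I₀.
So 57.5 mW = 0.1483 I₀, giving I₀ = 57.5/0.1483 = 387.7 mW.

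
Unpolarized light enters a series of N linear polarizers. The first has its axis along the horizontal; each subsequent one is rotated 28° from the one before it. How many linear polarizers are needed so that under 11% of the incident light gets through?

First polarizer halves the unpolarized light: factor 1/2.
Each further stage multiplies by cos²(28°) = 0.7796.
After N polarizers: T = 0.5·0.7796^(N−1). Require T < 0.11 ⇒ N−1 > ln(0.11/0.5)/ln(0.7796) = 6.08, so N−1 ≥ 7 and N = 8.
Check: N=8 gives T = 0.08751 < 0.11; N=7 gives T = 0.1123.

N = 8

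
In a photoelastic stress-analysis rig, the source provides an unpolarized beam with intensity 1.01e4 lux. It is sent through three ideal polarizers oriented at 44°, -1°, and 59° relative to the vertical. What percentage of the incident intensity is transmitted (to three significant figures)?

Unpolarized light through the first polarizer → I₁ = 1.01e4 lux/2 = 5050 lux, polarized at 44°.
I₂ = I₁ · cos²(45°) = 5050 · 0.5 = 2525 lux.
I₃ = I₂ · cos²(60°) = 2525 · 0.25 = 631.3 lux.
That is 6.25% of the incident intensity.

≈ 6.25%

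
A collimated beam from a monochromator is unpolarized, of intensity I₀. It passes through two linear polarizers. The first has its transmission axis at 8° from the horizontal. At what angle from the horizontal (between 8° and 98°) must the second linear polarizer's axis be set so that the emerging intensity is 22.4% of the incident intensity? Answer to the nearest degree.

θ ≈ 56°

Unpolarized light through the first polarizer → I₁ = ½ I₀, now polarized at 8°.
Need I₂/I₀ = 0.224, so cos²(θ − 8°) = 0.224 / 0.5 = 0.448.
θ − 8° = arccos(√0.448) = 48.0°, giving θ ≈ 8 + 48.0 = 56.0°.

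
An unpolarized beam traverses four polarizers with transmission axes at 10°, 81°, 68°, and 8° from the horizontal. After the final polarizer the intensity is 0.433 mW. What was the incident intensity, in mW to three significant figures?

Unpolarized light through the first polarizer → I₁ = ½ I₀, now polarized at 10°.
I₂ = I₁ cos²(81° − 10°) = 0.5 I₀ · cos²(71°) = 0.053 I₀.
I₃ = I₂ cos²(68° − 81°) = 0.053 I₀ · cos²(13°) = 0.05032 I₀.
I₄ = I₃ cos²(8° − 68°) = 0.05032 I₀ · cos²(60°) = 0.01258 I₀.
So 0.433 mW = 0.01258 I₀, giving I₀ = 0.433/0.01258 = 34.42 mW.

I₀ ≈ 34.4 mW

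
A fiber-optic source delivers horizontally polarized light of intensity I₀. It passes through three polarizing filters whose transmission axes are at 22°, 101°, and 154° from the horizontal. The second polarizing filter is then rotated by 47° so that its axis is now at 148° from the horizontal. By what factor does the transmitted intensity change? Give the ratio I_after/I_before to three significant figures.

Before rotation:
I₁ = I₀ cos²(22° − 0°) = I₀ cos²(22°) = 0.8597 I₀.
I₂ = I₁ cos²(101° − 22°) = 0.8597 I₀ · cos²(79°) = 0.0313 I₀.
I₃ = I₂ cos²(154° − 101°) = 0.0313 I₀ · cos²(53°) = 0.01134 I₀.
After rotation:
I₁ = I₀ cos²(22° − 0°) = I₀ cos²(22°) = 0.8597 I₀.
Angle between axes 1 and 2: 54°. I₂ = 0.8597 I₀ · cos²(54°) = 0.297 I₀.
I₃ = I₂ cos²(154° − 148°) = 0.297 I₀ · cos²(6°) = 0.2938 I₀.
Ratio = 0.2938 / 0.01134 = 25.91.

I_new/I_old ≈ 25.9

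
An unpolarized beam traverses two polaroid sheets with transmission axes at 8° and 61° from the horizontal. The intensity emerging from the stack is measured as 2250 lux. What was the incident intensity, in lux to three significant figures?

Unpolarized light through the first polarizer → I₁ = ½ I₀, now polarized at 8°.
I₂ = I₁ cos²(61° − 8°) = 0.5 I₀ · cos²(53°) = 0.1811 I₀.
So 2250 lux = 0.1811 I₀, giving I₀ = 2250/0.1811 = 1.242e+04 lux.

I₀ ≈ 1.24e4 lux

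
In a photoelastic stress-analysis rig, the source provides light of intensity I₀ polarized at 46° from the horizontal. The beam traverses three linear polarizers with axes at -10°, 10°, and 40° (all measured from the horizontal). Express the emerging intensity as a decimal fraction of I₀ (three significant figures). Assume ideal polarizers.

≈ 0.207 I₀

By Malus's law, I₁ = I₀ cos²(-10° − 46°) = I₀ cos²(56°) = 0.3127 I₀.
I₂ = I₁ cos²(10° + 10°) = 0.3127 I₀ · cos²(20°) = 0.2761 I₀.
I₃ = I₂ cos²(40° − 10°) = 0.2761 I₀ · cos²(30°) = 0.2071 I₀.
Transmitted fraction = 0.2071.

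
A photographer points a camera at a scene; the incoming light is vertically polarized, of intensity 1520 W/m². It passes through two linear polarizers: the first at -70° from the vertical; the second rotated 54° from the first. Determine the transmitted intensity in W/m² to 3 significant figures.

I ≈ 61.4 W/m²

I₁ = 1520 W/m² · cos²(70°) = 177.8 W/m².
I₂ = I₁ · cos²(54°) = 177.8 · 0.3455 = 61.43 W/m².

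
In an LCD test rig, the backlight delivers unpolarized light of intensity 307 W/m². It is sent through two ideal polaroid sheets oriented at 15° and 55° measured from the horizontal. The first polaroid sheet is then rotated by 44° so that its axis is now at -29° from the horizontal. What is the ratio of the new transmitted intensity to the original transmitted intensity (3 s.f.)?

I_new/I_old ≈ 0.0186

Before rotation:
Unpolarized light through the first polarizer → I₁ = ½ I₀, now polarized at 15°.
I₂ = I₁ cos²(55° − 15°) = 0.5 I₀ · cos²(40°) = 0.2934 I₀.
After rotation:
Unpolarized light through the first polarizer → I₁ = ½ I₀, now polarized at -29°.
I₂ = I₁ cos²(55° + 29°) = 0.5 I₀ · cos²(84°) = 0.005463 I₀.
Ratio = 0.005463 / 0.2934 = 0.01862.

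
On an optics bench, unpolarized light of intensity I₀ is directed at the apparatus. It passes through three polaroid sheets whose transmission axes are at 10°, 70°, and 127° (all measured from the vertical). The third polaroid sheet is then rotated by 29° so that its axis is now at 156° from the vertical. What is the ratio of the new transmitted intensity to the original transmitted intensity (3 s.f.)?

I_new/I_old ≈ 0.0164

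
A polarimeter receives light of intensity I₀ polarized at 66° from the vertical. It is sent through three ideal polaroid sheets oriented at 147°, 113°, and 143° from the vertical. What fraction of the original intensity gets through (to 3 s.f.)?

I₁ = I₀ cos²(147° − 66°) = I₀ cos²(81°) = 0.02447 I₀.
I₂ = I₁ cos²(113° − 147°) = 0.02447 I₀ · cos²(34°) = 0.01682 I₀.
I₃ = I₂ cos²(143° − 113°) = 0.01682 I₀ · cos²(30°) = 0.01261 I₀.
Transmitted fraction = 0.01261.

≈ 0.0126 I₀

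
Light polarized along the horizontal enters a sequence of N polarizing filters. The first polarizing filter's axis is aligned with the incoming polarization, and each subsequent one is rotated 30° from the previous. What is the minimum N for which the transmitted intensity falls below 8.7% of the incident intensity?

First polarizer is aligned with the polarization: full transmission.
Each further stage multiplies by cos²(30°) = 0.75.
After N polarizers: T = 0.75^(N−1). Require T < 0.087 ⇒ N−1 > ln(0.087)/ln(0.75) = 8.49, so N−1 ≥ 9 and N = 10.
Check: N=10 gives T = 0.07508 < 0.087; N=9 gives T = 0.1001.

N = 10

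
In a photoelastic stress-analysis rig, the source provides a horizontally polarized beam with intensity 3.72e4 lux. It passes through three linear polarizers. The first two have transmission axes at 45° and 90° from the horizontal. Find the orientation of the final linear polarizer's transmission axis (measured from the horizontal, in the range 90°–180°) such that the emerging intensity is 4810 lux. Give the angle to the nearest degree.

θ ≈ 134°

By Malus's law, I₁ = I₀ cos²(45° − 0°) = I₀ cos²(45°) = 0.5 I₀.
I₂ = I₁ cos²(90° − 45°) = 0.5 I₀ · cos²(45°) = 0.25 I₀.
Target fraction: 4810 / 3.72e4 lux = 0.1293 of I₀.
Need I₃/I₀ = 0.1293, so cos²(θ − 90°) = 0.1293 / 0.25 = 0.5172.
θ − 90° = arccos(√0.5172) = 44.0°, giving θ ≈ 90 + 44.0 = 134.0°.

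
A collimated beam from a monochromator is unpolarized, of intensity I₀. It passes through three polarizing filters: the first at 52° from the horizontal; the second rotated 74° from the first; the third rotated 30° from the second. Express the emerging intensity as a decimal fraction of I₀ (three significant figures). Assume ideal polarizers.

Unpolarized light through the first polarizer → I₁ = ½ I₀, now polarized at 52°.
I₂ = I₁ cos²(74°) = 0.5 · 0.07598 I₀ = 0.03799 I₀.
I₃ = I₂ cos²(30°) = 0.03799 · 0.75 I₀ = 0.02849 I₀.
Transmitted fraction = 0.02849.

≈ 0.0285 I₀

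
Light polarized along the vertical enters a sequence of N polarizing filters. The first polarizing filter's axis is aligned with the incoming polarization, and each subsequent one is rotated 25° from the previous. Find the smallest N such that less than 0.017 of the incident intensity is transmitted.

First polarizer is aligned with the polarization: full transmission.
Each further stage multiplies by cos²(25°) = 0.8214.
After N polarizers: T = 0.8214^(N−1). Require T < 0.017 ⇒ N−1 > ln(0.017)/ln(0.8214) = 20.71, so N−1 ≥ 21 and N = 22.
Check: N=22 gives T = 0.01605 < 0.017; N=21 gives T = 0.01954.

N = 22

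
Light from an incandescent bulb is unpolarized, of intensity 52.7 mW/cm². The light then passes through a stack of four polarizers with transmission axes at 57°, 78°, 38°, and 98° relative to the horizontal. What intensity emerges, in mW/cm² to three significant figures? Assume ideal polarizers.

Unpolarized light through the first polarizer → I₁ = 52.7 mW/cm²/2 = 26.35 mW/cm², polarized at 57°.
I₂ = I₁ · cos²(21°) = 26.35 · 0.8716 = 22.97 mW/cm².
I₃ = I₂ · cos²(40°) = 22.97 · 0.5868 = 13.48 mW/cm².
I₄ = I₃ · cos²(60°) = 13.48 · 0.25 = 3.369 mW/cm².

I ≈ 3.37 mW/cm²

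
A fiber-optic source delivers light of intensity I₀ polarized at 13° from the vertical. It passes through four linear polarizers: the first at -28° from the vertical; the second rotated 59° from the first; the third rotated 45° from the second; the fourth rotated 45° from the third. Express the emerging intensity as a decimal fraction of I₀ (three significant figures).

≈ 0.0378 I₀

I₁ = I₀ cos²(-28° − 13°) = I₀ cos²(41°) = 0.5696 I₀.
I₂ = I₁ cos²(59°) = 0.5696 · 0.2653 I₀ = 0.1511 I₀.
I₃ = I₂ cos²(45°) = 0.1511 · 0.5 I₀ = 0.07555 I₀.
I₄ = I₃ cos²(45°) = 0.07555 · 0.5 I₀ = 0.03777 I₀.
Transmitted fraction = 0.03777.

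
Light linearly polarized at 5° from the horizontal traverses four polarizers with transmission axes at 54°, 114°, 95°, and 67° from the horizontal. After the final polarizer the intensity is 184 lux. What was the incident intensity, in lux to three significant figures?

I₀ ≈ 2450 lux

I₁ = I₀ cos²(54° − 5°) = I₀ cos²(49°) = 0.4304 I₀.
I₂ = I₁ cos²(114° − 54°) = 0.4304 I₀ · cos²(60°) = 0.1076 I₀.
I₃ = I₂ cos²(95° − 114°) = 0.1076 I₀ · cos²(19°) = 0.0962 I₀.
I₄ = I₃ cos²(67° − 95°) = 0.0962 I₀ · cos²(28°) = 0.075 I₀.
So 184 lux = 0.075 I₀, giving I₀ = 184/0.075 = 2453 lux.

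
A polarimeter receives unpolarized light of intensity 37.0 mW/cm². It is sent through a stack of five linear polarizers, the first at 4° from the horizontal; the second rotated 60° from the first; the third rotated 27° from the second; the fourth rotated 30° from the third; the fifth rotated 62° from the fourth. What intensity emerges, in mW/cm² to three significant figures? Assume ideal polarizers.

Unpolarized light through the first polarizer → I₁ = 37.0 mW/cm²/2 = 18.5 mW/cm², polarized at 4°.
I₂ = I₁ · cos²(60°) = 18.5 · 0.25 = 4.625 mW/cm².
I₃ = I₂ · cos²(27°) = 4.625 · 0.7939 = 3.672 mW/cm².
I₄ = I₃ · cos²(30°) = 3.672 · 0.75 = 2.754 mW/cm².
I₅ = I₄ · cos²(62°) = 2.754 · 0.2204 = 0.607 mW/cm².

I ≈ 0.607 mW/cm²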